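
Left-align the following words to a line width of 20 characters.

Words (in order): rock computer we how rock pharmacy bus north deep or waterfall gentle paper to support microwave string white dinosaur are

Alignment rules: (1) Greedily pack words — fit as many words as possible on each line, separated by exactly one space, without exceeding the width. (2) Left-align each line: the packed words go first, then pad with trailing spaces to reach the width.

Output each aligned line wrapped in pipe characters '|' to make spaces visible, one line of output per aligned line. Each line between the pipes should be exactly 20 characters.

Line 1: ['rock', 'computer', 'we', 'how'] (min_width=20, slack=0)
Line 2: ['rock', 'pharmacy', 'bus'] (min_width=17, slack=3)
Line 3: ['north', 'deep', 'or'] (min_width=13, slack=7)
Line 4: ['waterfall', 'gentle'] (min_width=16, slack=4)
Line 5: ['paper', 'to', 'support'] (min_width=16, slack=4)
Line 6: ['microwave', 'string'] (min_width=16, slack=4)
Line 7: ['white', 'dinosaur', 'are'] (min_width=18, slack=2)

Answer: |rock computer we how|
|rock pharmacy bus   |
|north deep or       |
|waterfall gentle    |
|paper to support    |
|microwave string    |
|white dinosaur are  |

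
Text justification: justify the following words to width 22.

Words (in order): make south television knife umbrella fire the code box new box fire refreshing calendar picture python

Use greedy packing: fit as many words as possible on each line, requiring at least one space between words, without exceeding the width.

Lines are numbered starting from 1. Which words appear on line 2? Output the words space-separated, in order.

Line 1: ['make', 'south', 'television'] (min_width=21, slack=1)
Line 2: ['knife', 'umbrella', 'fire'] (min_width=19, slack=3)
Line 3: ['the', 'code', 'box', 'new', 'box'] (min_width=20, slack=2)
Line 4: ['fire', 'refreshing'] (min_width=15, slack=7)
Line 5: ['calendar', 'picture'] (min_width=16, slack=6)
Line 6: ['python'] (min_width=6, slack=16)

Answer: knife umbrella fire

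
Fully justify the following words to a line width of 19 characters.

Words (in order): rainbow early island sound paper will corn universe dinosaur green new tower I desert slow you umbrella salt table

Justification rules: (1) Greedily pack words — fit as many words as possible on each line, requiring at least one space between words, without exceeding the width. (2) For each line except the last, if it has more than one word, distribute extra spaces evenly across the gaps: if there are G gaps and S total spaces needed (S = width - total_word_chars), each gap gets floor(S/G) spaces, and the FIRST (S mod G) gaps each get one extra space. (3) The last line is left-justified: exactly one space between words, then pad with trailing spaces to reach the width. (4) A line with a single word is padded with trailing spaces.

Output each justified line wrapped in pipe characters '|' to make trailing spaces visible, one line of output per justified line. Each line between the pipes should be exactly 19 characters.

Answer: |rainbow       early|
|island  sound paper|
|will  corn universe|
|dinosaur  green new|
|tower I desert slow|
|you  umbrella  salt|
|table              |

Derivation:
Line 1: ['rainbow', 'early'] (min_width=13, slack=6)
Line 2: ['island', 'sound', 'paper'] (min_width=18, slack=1)
Line 3: ['will', 'corn', 'universe'] (min_width=18, slack=1)
Line 4: ['dinosaur', 'green', 'new'] (min_width=18, slack=1)
Line 5: ['tower', 'I', 'desert', 'slow'] (min_width=19, slack=0)
Line 6: ['you', 'umbrella', 'salt'] (min_width=17, slack=2)
Line 7: ['table'] (min_width=5, slack=14)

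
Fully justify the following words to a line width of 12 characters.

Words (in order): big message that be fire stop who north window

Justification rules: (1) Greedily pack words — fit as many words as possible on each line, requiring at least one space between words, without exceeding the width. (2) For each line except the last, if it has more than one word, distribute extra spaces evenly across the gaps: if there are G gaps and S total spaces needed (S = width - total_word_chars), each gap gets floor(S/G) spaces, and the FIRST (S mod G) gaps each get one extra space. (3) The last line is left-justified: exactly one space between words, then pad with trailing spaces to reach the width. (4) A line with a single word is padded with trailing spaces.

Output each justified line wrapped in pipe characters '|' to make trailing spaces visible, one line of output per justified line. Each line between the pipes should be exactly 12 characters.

Line 1: ['big', 'message'] (min_width=11, slack=1)
Line 2: ['that', 'be', 'fire'] (min_width=12, slack=0)
Line 3: ['stop', 'who'] (min_width=8, slack=4)
Line 4: ['north', 'window'] (min_width=12, slack=0)

Answer: |big  message|
|that be fire|
|stop     who|
|north window|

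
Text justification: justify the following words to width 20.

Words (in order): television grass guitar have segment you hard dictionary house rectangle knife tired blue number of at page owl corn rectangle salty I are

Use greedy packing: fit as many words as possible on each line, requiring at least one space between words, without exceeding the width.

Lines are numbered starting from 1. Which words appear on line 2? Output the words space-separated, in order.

Answer: guitar have segment

Derivation:
Line 1: ['television', 'grass'] (min_width=16, slack=4)
Line 2: ['guitar', 'have', 'segment'] (min_width=19, slack=1)
Line 3: ['you', 'hard', 'dictionary'] (min_width=19, slack=1)
Line 4: ['house', 'rectangle'] (min_width=15, slack=5)
Line 5: ['knife', 'tired', 'blue'] (min_width=16, slack=4)
Line 6: ['number', 'of', 'at', 'page'] (min_width=17, slack=3)
Line 7: ['owl', 'corn', 'rectangle'] (min_width=18, slack=2)
Line 8: ['salty', 'I', 'are'] (min_width=11, slack=9)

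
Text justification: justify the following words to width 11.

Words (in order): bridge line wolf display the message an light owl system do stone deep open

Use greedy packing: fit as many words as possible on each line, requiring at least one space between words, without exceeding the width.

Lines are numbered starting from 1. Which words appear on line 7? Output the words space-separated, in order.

Answer: stone deep

Derivation:
Line 1: ['bridge', 'line'] (min_width=11, slack=0)
Line 2: ['wolf'] (min_width=4, slack=7)
Line 3: ['display', 'the'] (min_width=11, slack=0)
Line 4: ['message', 'an'] (min_width=10, slack=1)
Line 5: ['light', 'owl'] (min_width=9, slack=2)
Line 6: ['system', 'do'] (min_width=9, slack=2)
Line 7: ['stone', 'deep'] (min_width=10, slack=1)
Line 8: ['open'] (min_width=4, slack=7)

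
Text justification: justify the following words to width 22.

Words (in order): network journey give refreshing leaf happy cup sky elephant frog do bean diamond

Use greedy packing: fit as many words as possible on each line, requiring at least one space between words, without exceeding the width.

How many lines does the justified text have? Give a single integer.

Line 1: ['network', 'journey', 'give'] (min_width=20, slack=2)
Line 2: ['refreshing', 'leaf', 'happy'] (min_width=21, slack=1)
Line 3: ['cup', 'sky', 'elephant', 'frog'] (min_width=21, slack=1)
Line 4: ['do', 'bean', 'diamond'] (min_width=15, slack=7)
Total lines: 4

Answer: 4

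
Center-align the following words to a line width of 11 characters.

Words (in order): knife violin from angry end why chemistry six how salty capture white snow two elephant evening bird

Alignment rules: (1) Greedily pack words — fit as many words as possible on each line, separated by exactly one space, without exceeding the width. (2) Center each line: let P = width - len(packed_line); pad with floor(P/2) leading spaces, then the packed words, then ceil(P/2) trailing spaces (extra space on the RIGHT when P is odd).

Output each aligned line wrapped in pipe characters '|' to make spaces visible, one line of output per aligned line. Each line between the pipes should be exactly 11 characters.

Answer: |   knife   |
|violin from|
| angry end |
|    why    |
| chemistry |
|  six how  |
|   salty   |
|  capture  |
|white snow |
|    two    |
| elephant  |
|  evening  |
|   bird    |

Derivation:
Line 1: ['knife'] (min_width=5, slack=6)
Line 2: ['violin', 'from'] (min_width=11, slack=0)
Line 3: ['angry', 'end'] (min_width=9, slack=2)
Line 4: ['why'] (min_width=3, slack=8)
Line 5: ['chemistry'] (min_width=9, slack=2)
Line 6: ['six', 'how'] (min_width=7, slack=4)
Line 7: ['salty'] (min_width=5, slack=6)
Line 8: ['capture'] (min_width=7, slack=4)
Line 9: ['white', 'snow'] (min_width=10, slack=1)
Line 10: ['two'] (min_width=3, slack=8)
Line 11: ['elephant'] (min_width=8, slack=3)
Line 12: ['evening'] (min_width=7, slack=4)
Line 13: ['bird'] (min_width=4, slack=7)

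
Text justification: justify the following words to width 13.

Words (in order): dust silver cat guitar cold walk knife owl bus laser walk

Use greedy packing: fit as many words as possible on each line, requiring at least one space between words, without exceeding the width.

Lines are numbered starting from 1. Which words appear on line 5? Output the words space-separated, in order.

Answer: laser walk

Derivation:
Line 1: ['dust', 'silver'] (min_width=11, slack=2)
Line 2: ['cat', 'guitar'] (min_width=10, slack=3)
Line 3: ['cold', 'walk'] (min_width=9, slack=4)
Line 4: ['knife', 'owl', 'bus'] (min_width=13, slack=0)
Line 5: ['laser', 'walk'] (min_width=10, slack=3)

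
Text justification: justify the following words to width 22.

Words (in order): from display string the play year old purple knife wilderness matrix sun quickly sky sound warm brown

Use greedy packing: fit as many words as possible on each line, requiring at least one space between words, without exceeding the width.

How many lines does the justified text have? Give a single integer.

Line 1: ['from', 'display', 'string'] (min_width=19, slack=3)
Line 2: ['the', 'play', 'year', 'old'] (min_width=17, slack=5)
Line 3: ['purple', 'knife'] (min_width=12, slack=10)
Line 4: ['wilderness', 'matrix', 'sun'] (min_width=21, slack=1)
Line 5: ['quickly', 'sky', 'sound', 'warm'] (min_width=22, slack=0)
Line 6: ['brown'] (min_width=5, slack=17)
Total lines: 6

Answer: 6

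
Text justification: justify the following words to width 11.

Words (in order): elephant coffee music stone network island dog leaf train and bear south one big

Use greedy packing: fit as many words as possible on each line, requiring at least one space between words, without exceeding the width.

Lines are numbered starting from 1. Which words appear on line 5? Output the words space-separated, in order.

Line 1: ['elephant'] (min_width=8, slack=3)
Line 2: ['coffee'] (min_width=6, slack=5)
Line 3: ['music', 'stone'] (min_width=11, slack=0)
Line 4: ['network'] (min_width=7, slack=4)
Line 5: ['island', 'dog'] (min_width=10, slack=1)
Line 6: ['leaf', 'train'] (min_width=10, slack=1)
Line 7: ['and', 'bear'] (min_width=8, slack=3)
Line 8: ['south', 'one'] (min_width=9, slack=2)
Line 9: ['big'] (min_width=3, slack=8)

Answer: island dog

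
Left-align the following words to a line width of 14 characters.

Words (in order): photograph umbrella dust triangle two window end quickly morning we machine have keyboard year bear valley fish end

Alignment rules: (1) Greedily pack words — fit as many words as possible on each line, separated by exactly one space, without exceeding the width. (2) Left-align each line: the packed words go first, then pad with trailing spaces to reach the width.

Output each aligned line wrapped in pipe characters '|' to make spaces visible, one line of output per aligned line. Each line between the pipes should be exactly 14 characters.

Line 1: ['photograph'] (min_width=10, slack=4)
Line 2: ['umbrella', 'dust'] (min_width=13, slack=1)
Line 3: ['triangle', 'two'] (min_width=12, slack=2)
Line 4: ['window', 'end'] (min_width=10, slack=4)
Line 5: ['quickly'] (min_width=7, slack=7)
Line 6: ['morning', 'we'] (min_width=10, slack=4)
Line 7: ['machine', 'have'] (min_width=12, slack=2)
Line 8: ['keyboard', 'year'] (min_width=13, slack=1)
Line 9: ['bear', 'valley'] (min_width=11, slack=3)
Line 10: ['fish', 'end'] (min_width=8, slack=6)

Answer: |photograph    |
|umbrella dust |
|triangle two  |
|window end    |
|quickly       |
|morning we    |
|machine have  |
|keyboard year |
|bear valley   |
|fish end      |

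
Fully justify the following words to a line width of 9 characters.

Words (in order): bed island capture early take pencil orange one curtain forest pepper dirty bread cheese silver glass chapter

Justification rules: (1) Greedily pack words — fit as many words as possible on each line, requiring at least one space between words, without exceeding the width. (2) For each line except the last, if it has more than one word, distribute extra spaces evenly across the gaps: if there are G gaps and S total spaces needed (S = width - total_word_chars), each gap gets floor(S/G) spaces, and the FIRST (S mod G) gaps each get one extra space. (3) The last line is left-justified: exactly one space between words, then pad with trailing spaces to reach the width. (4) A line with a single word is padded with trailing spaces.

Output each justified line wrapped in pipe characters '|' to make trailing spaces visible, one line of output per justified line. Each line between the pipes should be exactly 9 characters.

Answer: |bed      |
|island   |
|capture  |
|early    |
|take     |
|pencil   |
|orange   |
|one      |
|curtain  |
|forest   |
|pepper   |
|dirty    |
|bread    |
|cheese   |
|silver   |
|glass    |
|chapter  |

Derivation:
Line 1: ['bed'] (min_width=3, slack=6)
Line 2: ['island'] (min_width=6, slack=3)
Line 3: ['capture'] (min_width=7, slack=2)
Line 4: ['early'] (min_width=5, slack=4)
Line 5: ['take'] (min_width=4, slack=5)
Line 6: ['pencil'] (min_width=6, slack=3)
Line 7: ['orange'] (min_width=6, slack=3)
Line 8: ['one'] (min_width=3, slack=6)
Line 9: ['curtain'] (min_width=7, slack=2)
Line 10: ['forest'] (min_width=6, slack=3)
Line 11: ['pepper'] (min_width=6, slack=3)
Line 12: ['dirty'] (min_width=5, slack=4)
Line 13: ['bread'] (min_width=5, slack=4)
Line 14: ['cheese'] (min_width=6, slack=3)
Line 15: ['silver'] (min_width=6, slack=3)
Line 16: ['glass'] (min_width=5, slack=4)
Line 17: ['chapter'] (min_width=7, slack=2)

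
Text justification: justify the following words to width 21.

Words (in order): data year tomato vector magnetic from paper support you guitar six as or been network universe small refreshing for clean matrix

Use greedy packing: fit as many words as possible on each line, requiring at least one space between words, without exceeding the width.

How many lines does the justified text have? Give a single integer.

Answer: 7

Derivation:
Line 1: ['data', 'year', 'tomato'] (min_width=16, slack=5)
Line 2: ['vector', 'magnetic', 'from'] (min_width=20, slack=1)
Line 3: ['paper', 'support', 'you'] (min_width=17, slack=4)
Line 4: ['guitar', 'six', 'as', 'or', 'been'] (min_width=21, slack=0)
Line 5: ['network', 'universe'] (min_width=16, slack=5)
Line 6: ['small', 'refreshing', 'for'] (min_width=20, slack=1)
Line 7: ['clean', 'matrix'] (min_width=12, slack=9)
Total lines: 7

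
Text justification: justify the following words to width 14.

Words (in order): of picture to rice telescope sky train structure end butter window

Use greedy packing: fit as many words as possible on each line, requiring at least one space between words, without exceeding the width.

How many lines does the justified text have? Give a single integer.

Answer: 5

Derivation:
Line 1: ['of', 'picture', 'to'] (min_width=13, slack=1)
Line 2: ['rice', 'telescope'] (min_width=14, slack=0)
Line 3: ['sky', 'train'] (min_width=9, slack=5)
Line 4: ['structure', 'end'] (min_width=13, slack=1)
Line 5: ['butter', 'window'] (min_width=13, slack=1)
Total lines: 5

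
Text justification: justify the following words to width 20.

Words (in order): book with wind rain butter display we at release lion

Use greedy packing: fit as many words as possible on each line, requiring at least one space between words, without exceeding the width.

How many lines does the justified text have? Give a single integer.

Answer: 3

Derivation:
Line 1: ['book', 'with', 'wind', 'rain'] (min_width=19, slack=1)
Line 2: ['butter', 'display', 'we', 'at'] (min_width=20, slack=0)
Line 3: ['release', 'lion'] (min_width=12, slack=8)
Total lines: 3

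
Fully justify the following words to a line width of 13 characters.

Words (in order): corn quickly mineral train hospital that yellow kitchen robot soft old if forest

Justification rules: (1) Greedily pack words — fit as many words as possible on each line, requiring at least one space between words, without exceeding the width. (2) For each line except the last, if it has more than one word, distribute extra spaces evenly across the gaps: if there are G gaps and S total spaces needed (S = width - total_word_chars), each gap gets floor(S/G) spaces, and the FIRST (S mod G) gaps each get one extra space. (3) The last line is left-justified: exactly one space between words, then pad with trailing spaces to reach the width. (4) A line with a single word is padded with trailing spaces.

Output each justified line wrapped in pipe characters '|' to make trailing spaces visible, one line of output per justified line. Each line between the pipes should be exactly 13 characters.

Answer: |corn  quickly|
|mineral train|
|hospital that|
|yellow       |
|kitchen robot|
|soft  old  if|
|forest       |

Derivation:
Line 1: ['corn', 'quickly'] (min_width=12, slack=1)
Line 2: ['mineral', 'train'] (min_width=13, slack=0)
Line 3: ['hospital', 'that'] (min_width=13, slack=0)
Line 4: ['yellow'] (min_width=6, slack=7)
Line 5: ['kitchen', 'robot'] (min_width=13, slack=0)
Line 6: ['soft', 'old', 'if'] (min_width=11, slack=2)
Line 7: ['forest'] (min_width=6, slack=7)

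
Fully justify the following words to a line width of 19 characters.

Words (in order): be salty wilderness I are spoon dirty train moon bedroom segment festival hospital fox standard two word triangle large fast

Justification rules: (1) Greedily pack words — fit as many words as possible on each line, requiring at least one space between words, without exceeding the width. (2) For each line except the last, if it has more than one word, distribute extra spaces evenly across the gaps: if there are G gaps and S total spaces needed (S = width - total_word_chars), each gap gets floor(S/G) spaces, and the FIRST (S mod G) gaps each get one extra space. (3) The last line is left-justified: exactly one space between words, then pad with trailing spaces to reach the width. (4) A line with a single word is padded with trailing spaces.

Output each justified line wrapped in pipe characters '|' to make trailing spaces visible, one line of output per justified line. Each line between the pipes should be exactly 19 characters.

Line 1: ['be', 'salty', 'wilderness'] (min_width=19, slack=0)
Line 2: ['I', 'are', 'spoon', 'dirty'] (min_width=17, slack=2)
Line 3: ['train', 'moon', 'bedroom'] (min_width=18, slack=1)
Line 4: ['segment', 'festival'] (min_width=16, slack=3)
Line 5: ['hospital', 'fox'] (min_width=12, slack=7)
Line 6: ['standard', 'two', 'word'] (min_width=17, slack=2)
Line 7: ['triangle', 'large', 'fast'] (min_width=19, slack=0)

Answer: |be salty wilderness|
|I  are  spoon dirty|
|train  moon bedroom|
|segment    festival|
|hospital        fox|
|standard  two  word|
|triangle large fast|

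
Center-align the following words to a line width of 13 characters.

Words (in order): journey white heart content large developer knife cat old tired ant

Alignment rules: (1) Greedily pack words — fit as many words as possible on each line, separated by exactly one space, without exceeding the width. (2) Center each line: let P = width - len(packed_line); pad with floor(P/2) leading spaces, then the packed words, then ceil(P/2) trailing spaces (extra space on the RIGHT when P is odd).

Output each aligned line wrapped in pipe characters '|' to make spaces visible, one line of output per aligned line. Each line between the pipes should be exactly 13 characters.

Answer: |journey white|
|heart content|
|    large    |
|  developer  |
|knife cat old|
|  tired ant  |

Derivation:
Line 1: ['journey', 'white'] (min_width=13, slack=0)
Line 2: ['heart', 'content'] (min_width=13, slack=0)
Line 3: ['large'] (min_width=5, slack=8)
Line 4: ['developer'] (min_width=9, slack=4)
Line 5: ['knife', 'cat', 'old'] (min_width=13, slack=0)
Line 6: ['tired', 'ant'] (min_width=9, slack=4)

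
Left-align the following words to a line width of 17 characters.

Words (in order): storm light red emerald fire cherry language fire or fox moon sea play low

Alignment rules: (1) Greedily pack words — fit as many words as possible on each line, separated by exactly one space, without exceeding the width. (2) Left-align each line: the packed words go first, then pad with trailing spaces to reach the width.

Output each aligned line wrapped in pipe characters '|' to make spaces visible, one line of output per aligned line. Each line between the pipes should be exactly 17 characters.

Answer: |storm light red  |
|emerald fire     |
|cherry language  |
|fire or fox moon |
|sea play low     |

Derivation:
Line 1: ['storm', 'light', 'red'] (min_width=15, slack=2)
Line 2: ['emerald', 'fire'] (min_width=12, slack=5)
Line 3: ['cherry', 'language'] (min_width=15, slack=2)
Line 4: ['fire', 'or', 'fox', 'moon'] (min_width=16, slack=1)
Line 5: ['sea', 'play', 'low'] (min_width=12, slack=5)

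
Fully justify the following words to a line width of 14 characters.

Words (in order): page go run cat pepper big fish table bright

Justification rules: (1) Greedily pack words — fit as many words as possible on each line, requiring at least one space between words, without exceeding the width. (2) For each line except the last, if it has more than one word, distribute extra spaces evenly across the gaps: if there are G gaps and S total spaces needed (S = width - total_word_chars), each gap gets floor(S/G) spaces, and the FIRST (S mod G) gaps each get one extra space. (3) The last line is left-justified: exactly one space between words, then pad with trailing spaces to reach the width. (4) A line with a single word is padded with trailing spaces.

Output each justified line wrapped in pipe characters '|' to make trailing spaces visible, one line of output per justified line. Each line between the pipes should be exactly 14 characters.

Line 1: ['page', 'go', 'run'] (min_width=11, slack=3)
Line 2: ['cat', 'pepper', 'big'] (min_width=14, slack=0)
Line 3: ['fish', 'table'] (min_width=10, slack=4)
Line 4: ['bright'] (min_width=6, slack=8)

Answer: |page   go  run|
|cat pepper big|
|fish     table|
|bright        |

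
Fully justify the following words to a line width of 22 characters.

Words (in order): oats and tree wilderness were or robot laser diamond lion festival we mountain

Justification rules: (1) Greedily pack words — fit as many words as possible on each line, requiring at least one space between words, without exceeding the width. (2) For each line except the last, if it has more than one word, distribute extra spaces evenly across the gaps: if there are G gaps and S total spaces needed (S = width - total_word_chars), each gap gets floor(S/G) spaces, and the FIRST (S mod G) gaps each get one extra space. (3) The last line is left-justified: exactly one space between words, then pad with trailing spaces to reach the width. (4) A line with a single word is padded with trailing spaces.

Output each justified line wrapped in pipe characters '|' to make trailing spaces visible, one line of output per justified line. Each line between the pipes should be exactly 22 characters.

Line 1: ['oats', 'and', 'tree'] (min_width=13, slack=9)
Line 2: ['wilderness', 'were', 'or'] (min_width=18, slack=4)
Line 3: ['robot', 'laser', 'diamond'] (min_width=19, slack=3)
Line 4: ['lion', 'festival', 'we'] (min_width=16, slack=6)
Line 5: ['mountain'] (min_width=8, slack=14)

Answer: |oats      and     tree|
|wilderness   were   or|
|robot   laser  diamond|
|lion    festival    we|
|mountain              |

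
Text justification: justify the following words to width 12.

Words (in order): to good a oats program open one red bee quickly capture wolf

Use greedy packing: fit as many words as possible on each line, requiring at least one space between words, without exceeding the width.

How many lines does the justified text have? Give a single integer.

Answer: 5

Derivation:
Line 1: ['to', 'good', 'a'] (min_width=9, slack=3)
Line 2: ['oats', 'program'] (min_width=12, slack=0)
Line 3: ['open', 'one', 'red'] (min_width=12, slack=0)
Line 4: ['bee', 'quickly'] (min_width=11, slack=1)
Line 5: ['capture', 'wolf'] (min_width=12, slack=0)
Total lines: 5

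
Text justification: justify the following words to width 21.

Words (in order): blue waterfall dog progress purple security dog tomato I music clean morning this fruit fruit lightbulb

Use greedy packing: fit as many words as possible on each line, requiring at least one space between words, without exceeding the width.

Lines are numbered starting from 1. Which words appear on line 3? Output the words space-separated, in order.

Answer: security dog tomato I

Derivation:
Line 1: ['blue', 'waterfall', 'dog'] (min_width=18, slack=3)
Line 2: ['progress', 'purple'] (min_width=15, slack=6)
Line 3: ['security', 'dog', 'tomato', 'I'] (min_width=21, slack=0)
Line 4: ['music', 'clean', 'morning'] (min_width=19, slack=2)
Line 5: ['this', 'fruit', 'fruit'] (min_width=16, slack=5)
Line 6: ['lightbulb'] (min_width=9, slack=12)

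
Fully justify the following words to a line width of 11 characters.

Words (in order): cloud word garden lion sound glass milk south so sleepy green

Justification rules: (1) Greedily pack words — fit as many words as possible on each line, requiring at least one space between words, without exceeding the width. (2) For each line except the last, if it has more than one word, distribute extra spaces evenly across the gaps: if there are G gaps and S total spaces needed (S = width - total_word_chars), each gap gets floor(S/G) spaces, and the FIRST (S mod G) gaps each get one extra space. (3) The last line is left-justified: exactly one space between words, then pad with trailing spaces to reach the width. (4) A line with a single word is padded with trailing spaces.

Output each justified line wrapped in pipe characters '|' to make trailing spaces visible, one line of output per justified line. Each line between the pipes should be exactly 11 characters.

Line 1: ['cloud', 'word'] (min_width=10, slack=1)
Line 2: ['garden', 'lion'] (min_width=11, slack=0)
Line 3: ['sound', 'glass'] (min_width=11, slack=0)
Line 4: ['milk', 'south'] (min_width=10, slack=1)
Line 5: ['so', 'sleepy'] (min_width=9, slack=2)
Line 6: ['green'] (min_width=5, slack=6)

Answer: |cloud  word|
|garden lion|
|sound glass|
|milk  south|
|so   sleepy|
|green      |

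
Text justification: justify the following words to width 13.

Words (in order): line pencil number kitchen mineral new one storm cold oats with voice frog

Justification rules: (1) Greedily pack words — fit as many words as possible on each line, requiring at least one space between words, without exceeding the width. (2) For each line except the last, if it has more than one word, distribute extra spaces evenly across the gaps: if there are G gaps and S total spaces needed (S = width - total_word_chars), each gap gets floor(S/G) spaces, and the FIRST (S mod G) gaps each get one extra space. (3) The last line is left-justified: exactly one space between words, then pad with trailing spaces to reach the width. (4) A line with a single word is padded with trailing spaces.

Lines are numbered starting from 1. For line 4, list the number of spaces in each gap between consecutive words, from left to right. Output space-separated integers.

Line 1: ['line', 'pencil'] (min_width=11, slack=2)
Line 2: ['number'] (min_width=6, slack=7)
Line 3: ['kitchen'] (min_width=7, slack=6)
Line 4: ['mineral', 'new'] (min_width=11, slack=2)
Line 5: ['one', 'storm'] (min_width=9, slack=4)
Line 6: ['cold', 'oats'] (min_width=9, slack=4)
Line 7: ['with', 'voice'] (min_width=10, slack=3)
Line 8: ['frog'] (min_width=4, slack=9)

Answer: 3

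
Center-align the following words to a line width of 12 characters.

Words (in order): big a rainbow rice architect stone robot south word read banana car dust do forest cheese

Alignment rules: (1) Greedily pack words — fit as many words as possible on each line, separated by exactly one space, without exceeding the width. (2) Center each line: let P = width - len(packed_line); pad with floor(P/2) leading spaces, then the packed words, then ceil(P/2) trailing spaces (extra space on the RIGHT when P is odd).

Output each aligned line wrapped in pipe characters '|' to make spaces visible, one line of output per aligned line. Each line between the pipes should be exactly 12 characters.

Line 1: ['big', 'a'] (min_width=5, slack=7)
Line 2: ['rainbow', 'rice'] (min_width=12, slack=0)
Line 3: ['architect'] (min_width=9, slack=3)
Line 4: ['stone', 'robot'] (min_width=11, slack=1)
Line 5: ['south', 'word'] (min_width=10, slack=2)
Line 6: ['read', 'banana'] (min_width=11, slack=1)
Line 7: ['car', 'dust', 'do'] (min_width=11, slack=1)
Line 8: ['forest'] (min_width=6, slack=6)
Line 9: ['cheese'] (min_width=6, slack=6)

Answer: |   big a    |
|rainbow rice|
| architect  |
|stone robot |
| south word |
|read banana |
|car dust do |
|   forest   |
|   cheese   |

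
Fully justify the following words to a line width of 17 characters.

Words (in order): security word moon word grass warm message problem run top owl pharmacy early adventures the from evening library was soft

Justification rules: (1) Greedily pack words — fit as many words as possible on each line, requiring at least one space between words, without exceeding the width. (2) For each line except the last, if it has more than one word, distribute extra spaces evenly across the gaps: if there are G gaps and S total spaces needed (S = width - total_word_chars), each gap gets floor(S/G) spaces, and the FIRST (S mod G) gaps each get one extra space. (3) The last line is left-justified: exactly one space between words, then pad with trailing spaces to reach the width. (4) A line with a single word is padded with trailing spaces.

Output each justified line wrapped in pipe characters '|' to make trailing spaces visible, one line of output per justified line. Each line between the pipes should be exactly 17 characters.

Answer: |security     word|
|moon  word  grass|
|warm      message|
|problem  run  top|
|owl      pharmacy|
|early  adventures|
|the  from evening|
|library was soft |

Derivation:
Line 1: ['security', 'word'] (min_width=13, slack=4)
Line 2: ['moon', 'word', 'grass'] (min_width=15, slack=2)
Line 3: ['warm', 'message'] (min_width=12, slack=5)
Line 4: ['problem', 'run', 'top'] (min_width=15, slack=2)
Line 5: ['owl', 'pharmacy'] (min_width=12, slack=5)
Line 6: ['early', 'adventures'] (min_width=16, slack=1)
Line 7: ['the', 'from', 'evening'] (min_width=16, slack=1)
Line 8: ['library', 'was', 'soft'] (min_width=16, slack=1)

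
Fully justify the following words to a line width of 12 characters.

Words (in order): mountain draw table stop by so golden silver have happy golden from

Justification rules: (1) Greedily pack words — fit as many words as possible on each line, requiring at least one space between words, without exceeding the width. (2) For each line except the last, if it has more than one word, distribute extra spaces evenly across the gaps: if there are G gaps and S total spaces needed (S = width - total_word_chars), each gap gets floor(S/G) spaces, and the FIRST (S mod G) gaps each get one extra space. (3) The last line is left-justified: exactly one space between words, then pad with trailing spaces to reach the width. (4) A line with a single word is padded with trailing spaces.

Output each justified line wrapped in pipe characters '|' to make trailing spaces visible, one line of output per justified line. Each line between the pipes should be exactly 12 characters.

Line 1: ['mountain'] (min_width=8, slack=4)
Line 2: ['draw', 'table'] (min_width=10, slack=2)
Line 3: ['stop', 'by', 'so'] (min_width=10, slack=2)
Line 4: ['golden'] (min_width=6, slack=6)
Line 5: ['silver', 'have'] (min_width=11, slack=1)
Line 6: ['happy', 'golden'] (min_width=12, slack=0)
Line 7: ['from'] (min_width=4, slack=8)

Answer: |mountain    |
|draw   table|
|stop  by  so|
|golden      |
|silver  have|
|happy golden|
|from        |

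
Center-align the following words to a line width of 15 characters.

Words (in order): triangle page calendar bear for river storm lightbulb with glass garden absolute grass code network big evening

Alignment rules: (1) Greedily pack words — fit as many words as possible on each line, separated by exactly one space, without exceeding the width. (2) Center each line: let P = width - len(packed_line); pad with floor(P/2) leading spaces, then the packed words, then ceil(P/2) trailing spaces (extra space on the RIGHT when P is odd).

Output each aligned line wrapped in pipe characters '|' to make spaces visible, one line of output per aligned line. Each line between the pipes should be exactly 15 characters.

Line 1: ['triangle', 'page'] (min_width=13, slack=2)
Line 2: ['calendar', 'bear'] (min_width=13, slack=2)
Line 3: ['for', 'river', 'storm'] (min_width=15, slack=0)
Line 4: ['lightbulb', 'with'] (min_width=14, slack=1)
Line 5: ['glass', 'garden'] (min_width=12, slack=3)
Line 6: ['absolute', 'grass'] (min_width=14, slack=1)
Line 7: ['code', 'network'] (min_width=12, slack=3)
Line 8: ['big', 'evening'] (min_width=11, slack=4)

Answer: | triangle page |
| calendar bear |
|for river storm|
|lightbulb with |
| glass garden  |
|absolute grass |
| code network  |
|  big evening  |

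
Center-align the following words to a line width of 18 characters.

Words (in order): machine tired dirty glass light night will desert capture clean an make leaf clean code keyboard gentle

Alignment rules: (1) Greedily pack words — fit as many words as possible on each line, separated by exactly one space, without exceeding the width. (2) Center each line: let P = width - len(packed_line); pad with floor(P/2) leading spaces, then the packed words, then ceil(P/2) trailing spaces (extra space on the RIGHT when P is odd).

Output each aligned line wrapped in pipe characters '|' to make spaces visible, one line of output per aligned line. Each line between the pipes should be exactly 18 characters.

Line 1: ['machine', 'tired'] (min_width=13, slack=5)
Line 2: ['dirty', 'glass', 'light'] (min_width=17, slack=1)
Line 3: ['night', 'will', 'desert'] (min_width=17, slack=1)
Line 4: ['capture', 'clean', 'an'] (min_width=16, slack=2)
Line 5: ['make', 'leaf', 'clean'] (min_width=15, slack=3)
Line 6: ['code', 'keyboard'] (min_width=13, slack=5)
Line 7: ['gentle'] (min_width=6, slack=12)

Answer: |  machine tired   |
|dirty glass light |
|night will desert |
| capture clean an |
| make leaf clean  |
|  code keyboard   |
|      gentle      |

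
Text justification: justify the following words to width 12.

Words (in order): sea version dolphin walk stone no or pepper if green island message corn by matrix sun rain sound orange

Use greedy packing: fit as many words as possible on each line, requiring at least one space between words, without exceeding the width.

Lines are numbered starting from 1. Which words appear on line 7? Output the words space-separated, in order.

Answer: by matrix

Derivation:
Line 1: ['sea', 'version'] (min_width=11, slack=1)
Line 2: ['dolphin', 'walk'] (min_width=12, slack=0)
Line 3: ['stone', 'no', 'or'] (min_width=11, slack=1)
Line 4: ['pepper', 'if'] (min_width=9, slack=3)
Line 5: ['green', 'island'] (min_width=12, slack=0)
Line 6: ['message', 'corn'] (min_width=12, slack=0)
Line 7: ['by', 'matrix'] (min_width=9, slack=3)
Line 8: ['sun', 'rain'] (min_width=8, slack=4)
Line 9: ['sound', 'orange'] (min_width=12, slack=0)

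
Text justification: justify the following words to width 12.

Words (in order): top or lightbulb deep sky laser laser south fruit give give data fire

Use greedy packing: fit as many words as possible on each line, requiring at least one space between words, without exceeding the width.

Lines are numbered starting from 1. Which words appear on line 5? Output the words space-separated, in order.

Answer: south fruit

Derivation:
Line 1: ['top', 'or'] (min_width=6, slack=6)
Line 2: ['lightbulb'] (min_width=9, slack=3)
Line 3: ['deep', 'sky'] (min_width=8, slack=4)
Line 4: ['laser', 'laser'] (min_width=11, slack=1)
Line 5: ['south', 'fruit'] (min_width=11, slack=1)
Line 6: ['give', 'give'] (min_width=9, slack=3)
Line 7: ['data', 'fire'] (min_width=9, slack=3)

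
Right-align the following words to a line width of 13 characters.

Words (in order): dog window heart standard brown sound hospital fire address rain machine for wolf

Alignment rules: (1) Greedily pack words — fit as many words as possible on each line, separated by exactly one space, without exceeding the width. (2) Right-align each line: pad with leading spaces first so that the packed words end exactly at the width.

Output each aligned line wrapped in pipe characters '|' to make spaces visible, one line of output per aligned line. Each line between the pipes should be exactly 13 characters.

Line 1: ['dog', 'window'] (min_width=10, slack=3)
Line 2: ['heart'] (min_width=5, slack=8)
Line 3: ['standard'] (min_width=8, slack=5)
Line 4: ['brown', 'sound'] (min_width=11, slack=2)
Line 5: ['hospital', 'fire'] (min_width=13, slack=0)
Line 6: ['address', 'rain'] (min_width=12, slack=1)
Line 7: ['machine', 'for'] (min_width=11, slack=2)
Line 8: ['wolf'] (min_width=4, slack=9)

Answer: |   dog window|
|        heart|
|     standard|
|  brown sound|
|hospital fire|
| address rain|
|  machine for|
|         wolf|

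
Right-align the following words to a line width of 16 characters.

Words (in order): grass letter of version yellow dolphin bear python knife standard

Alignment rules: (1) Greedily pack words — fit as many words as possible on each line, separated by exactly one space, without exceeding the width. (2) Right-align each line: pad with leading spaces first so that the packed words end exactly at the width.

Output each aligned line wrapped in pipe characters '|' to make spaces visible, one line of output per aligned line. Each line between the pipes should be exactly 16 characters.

Line 1: ['grass', 'letter', 'of'] (min_width=15, slack=1)
Line 2: ['version', 'yellow'] (min_width=14, slack=2)
Line 3: ['dolphin', 'bear'] (min_width=12, slack=4)
Line 4: ['python', 'knife'] (min_width=12, slack=4)
Line 5: ['standard'] (min_width=8, slack=8)

Answer: | grass letter of|
|  version yellow|
|    dolphin bear|
|    python knife|
|        standard|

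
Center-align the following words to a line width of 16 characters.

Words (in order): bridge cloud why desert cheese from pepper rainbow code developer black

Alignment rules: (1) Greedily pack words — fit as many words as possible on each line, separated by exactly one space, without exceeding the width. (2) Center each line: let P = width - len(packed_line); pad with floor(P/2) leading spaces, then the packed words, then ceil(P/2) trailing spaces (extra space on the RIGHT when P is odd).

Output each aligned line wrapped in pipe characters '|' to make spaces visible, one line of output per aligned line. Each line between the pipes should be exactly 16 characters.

Answer: |bridge cloud why|
| desert cheese  |
|  from pepper   |
|  rainbow code  |
|developer black |

Derivation:
Line 1: ['bridge', 'cloud', 'why'] (min_width=16, slack=0)
Line 2: ['desert', 'cheese'] (min_width=13, slack=3)
Line 3: ['from', 'pepper'] (min_width=11, slack=5)
Line 4: ['rainbow', 'code'] (min_width=12, slack=4)
Line 5: ['developer', 'black'] (min_width=15, slack=1)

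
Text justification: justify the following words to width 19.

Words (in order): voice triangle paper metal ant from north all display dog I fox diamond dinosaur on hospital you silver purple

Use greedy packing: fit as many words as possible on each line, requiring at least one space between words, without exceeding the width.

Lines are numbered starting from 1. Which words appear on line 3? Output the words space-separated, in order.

Line 1: ['voice', 'triangle'] (min_width=14, slack=5)
Line 2: ['paper', 'metal', 'ant'] (min_width=15, slack=4)
Line 3: ['from', 'north', 'all'] (min_width=14, slack=5)
Line 4: ['display', 'dog', 'I', 'fox'] (min_width=17, slack=2)
Line 5: ['diamond', 'dinosaur', 'on'] (min_width=19, slack=0)
Line 6: ['hospital', 'you', 'silver'] (min_width=19, slack=0)
Line 7: ['purple'] (min_width=6, slack=13)

Answer: from north all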